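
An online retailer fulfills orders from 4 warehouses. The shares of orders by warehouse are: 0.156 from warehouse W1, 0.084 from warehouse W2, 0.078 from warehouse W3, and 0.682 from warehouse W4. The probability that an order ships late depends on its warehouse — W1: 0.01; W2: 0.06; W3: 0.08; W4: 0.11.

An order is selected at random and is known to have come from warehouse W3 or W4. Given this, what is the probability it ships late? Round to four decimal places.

Let S = {W3, W4}.
P(S) = 0.078 + 0.682 = 0.76.
P(L ∩ S) = 0.08·0.078 + 0.11·0.682 = 0.00624 + 0.07502 = 0.08126.
P(L | S) = 0.08126 / 0.76 = 0.106921…

P(L|S) ≈ 0.1069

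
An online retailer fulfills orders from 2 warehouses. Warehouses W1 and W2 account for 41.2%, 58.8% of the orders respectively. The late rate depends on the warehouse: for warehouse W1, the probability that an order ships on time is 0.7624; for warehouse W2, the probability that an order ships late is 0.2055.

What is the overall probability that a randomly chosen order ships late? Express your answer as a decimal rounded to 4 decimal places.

P(L|W1) = 1 − 0.7624 = 0.2376.
P(L) = P(L|W1)·P(W1) + P(L|W2)·P(W2)
      = 0.2376·0.412 + 0.2055·0.588
      = 0.0978912 + 0.120834 = 0.2187252

P(L) ≈ 0.2187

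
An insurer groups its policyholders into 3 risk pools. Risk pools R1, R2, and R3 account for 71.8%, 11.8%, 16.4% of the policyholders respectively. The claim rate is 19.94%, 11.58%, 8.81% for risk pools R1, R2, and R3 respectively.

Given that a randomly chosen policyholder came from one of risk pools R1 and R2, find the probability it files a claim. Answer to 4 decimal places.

Let S = {R1, R2}.
P(S) = 0.718 + 0.118 = 0.836.
P(C ∩ S) = 0.1994·0.718 + 0.1158·0.118 = 0.1431692 + 0.0136644 = 0.1568336.
P(C | S) = 0.1568336 / 0.836 = 0.187600…

0.1876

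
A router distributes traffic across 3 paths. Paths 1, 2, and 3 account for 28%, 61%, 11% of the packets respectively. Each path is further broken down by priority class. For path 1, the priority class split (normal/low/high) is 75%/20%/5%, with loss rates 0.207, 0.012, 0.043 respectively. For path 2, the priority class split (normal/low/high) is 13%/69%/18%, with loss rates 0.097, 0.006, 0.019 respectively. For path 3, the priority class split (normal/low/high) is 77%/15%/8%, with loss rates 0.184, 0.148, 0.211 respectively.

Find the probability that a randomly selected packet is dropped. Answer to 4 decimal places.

P(L|1) = 0.75·0.207 + 0.2·0.012 + 0.05·0.043 = 0.15525 + 0.0024 + 0.00215 = 0.1598
P(L|2) = 0.13·0.097 + 0.69·0.006 + 0.18·0.019 = 0.01261 + 0.00414 + 0.00342 = 0.02017
P(L|3) = 0.77·0.184 + 0.15·0.148 + 0.08·0.211 = 0.14168 + 0.0222 + 0.01688 = 0.18076
Then overall,
P(L) = 0.28·0.1598 + 0.61·0.02017 + 0.11·0.18076
      = 0.044744 + 0.0123037 + 0.0198836 = 0.0769313

P(L) ≈ 0.0769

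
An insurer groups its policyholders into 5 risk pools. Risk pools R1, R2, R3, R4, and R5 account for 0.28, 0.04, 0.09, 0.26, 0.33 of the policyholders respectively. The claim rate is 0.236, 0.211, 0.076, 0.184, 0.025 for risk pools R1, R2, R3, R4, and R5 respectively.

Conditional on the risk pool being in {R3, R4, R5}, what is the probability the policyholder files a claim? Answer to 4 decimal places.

P(C|S) ≈ 0.0925

Let S = {R3, R4, R5}.
P(S) = 0.09 + 0.26 + 0.33 = 0.68.
P(C ∩ S) = 0.076·0.09 + 0.184·0.26 + 0.025·0.33 = 0.00684 + 0.04784 + 0.00825 = 0.06293.
P(C | S) = 0.06293 / 0.68 = 0.092544…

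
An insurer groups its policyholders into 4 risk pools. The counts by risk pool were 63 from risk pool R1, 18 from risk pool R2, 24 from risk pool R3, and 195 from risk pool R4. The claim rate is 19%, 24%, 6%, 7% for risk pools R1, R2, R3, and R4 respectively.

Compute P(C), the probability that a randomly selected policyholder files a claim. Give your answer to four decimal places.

0.1046

Total: 63 + 18 + 24 + 195 = 300.
P(R1) = 63/300 = 0.21. P(R2) = 18/300 = 0.06. P(R3) = 24/300 = 0.08. P(R4) = 195/300 = 0.65.
P(C) = P(C|R1)·P(R1) + P(C|R2)·P(R2) + P(C|R3)·P(R3) + P(C|R4)·P(R4)
      = 0.19·0.21 + 0.24·0.06 + 0.06·0.08 + 0.07·0.65
      = 0.0399 + 0.0144 + 0.0048 + 0.0455 = 0.1046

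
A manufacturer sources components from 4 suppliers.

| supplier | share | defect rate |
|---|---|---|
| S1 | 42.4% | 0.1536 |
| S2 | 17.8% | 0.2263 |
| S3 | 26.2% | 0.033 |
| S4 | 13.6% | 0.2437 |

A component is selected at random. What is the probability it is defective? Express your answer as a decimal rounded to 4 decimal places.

By the law of total probability,
P(D) = P(D|S1)·P(S1) + P(D|S2)·P(S2) + P(D|S3)·P(S3) + P(D|S4)·P(S4)
      = 0.1536·0.424 + 0.2263·0.178 + 0.033·0.262 + 0.2437·0.136
      = 0.0651264 + 0.0402814 + 0.008646 + 0.0331432 = 0.147197

0.1472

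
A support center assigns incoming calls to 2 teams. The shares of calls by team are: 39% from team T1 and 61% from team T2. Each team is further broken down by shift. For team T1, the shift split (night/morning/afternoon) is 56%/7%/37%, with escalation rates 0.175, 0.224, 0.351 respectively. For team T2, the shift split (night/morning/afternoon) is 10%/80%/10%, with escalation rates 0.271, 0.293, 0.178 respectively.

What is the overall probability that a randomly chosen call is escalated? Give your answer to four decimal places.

P(E|T1) = 0.56·0.175 + 0.07·0.224 + 0.37·0.351 = 0.098 + 0.01568 + 0.12987 = 0.24355
P(E|T2) = 0.1·0.271 + 0.8·0.293 + 0.1·0.178 = 0.0271 + 0.2344 + 0.0178 = 0.2793
By total probability over the outer partition,
P(E) = 0.39·0.24355 + 0.61·0.2793
      = 0.0949845 + 0.170373 = 0.2653575

P(E) ≈ 0.2654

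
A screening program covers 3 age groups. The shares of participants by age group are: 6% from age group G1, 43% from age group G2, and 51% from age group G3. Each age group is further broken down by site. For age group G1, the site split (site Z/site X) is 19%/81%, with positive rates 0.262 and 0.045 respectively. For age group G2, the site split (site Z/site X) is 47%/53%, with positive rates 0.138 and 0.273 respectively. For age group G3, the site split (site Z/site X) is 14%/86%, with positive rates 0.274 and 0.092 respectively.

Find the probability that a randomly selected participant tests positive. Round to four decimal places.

P(T) ≈ 0.1552

P(T|G1) = 0.19·0.262 + 0.81·0.045 = 0.04978 + 0.03645 = 0.08623
P(T|G2) = 0.47·0.138 + 0.53·0.273 = 0.06486 + 0.14469 = 0.20955
P(T|G3) = 0.14·0.274 + 0.86·0.092 = 0.03836 + 0.07912 = 0.11748
Then overall,
P(T) = 0.06·0.08623 + 0.43·0.20955 + 0.51·0.11748
      = 0.0051738 + 0.0901065 + 0.0599148 = 0.1551951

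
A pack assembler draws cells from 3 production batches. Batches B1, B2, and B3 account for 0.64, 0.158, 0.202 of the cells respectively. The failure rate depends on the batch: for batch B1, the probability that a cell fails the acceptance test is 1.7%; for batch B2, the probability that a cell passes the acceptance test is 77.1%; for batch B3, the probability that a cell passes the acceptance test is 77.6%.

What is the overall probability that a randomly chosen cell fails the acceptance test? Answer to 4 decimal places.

P(F|B2) = 1 − 0.771 = 0.229.
P(F|B3) = 1 − 0.776 = 0.224.
P(F) = P(F|B1)·P(B1) + P(F|B2)·P(B2) + P(F|B3)·P(B3)
      = 0.017·0.64 + 0.229·0.158 + 0.224·0.202
      = 0.01088 + 0.036182 + 0.045248 = 0.09231

P(F) ≈ 0.0923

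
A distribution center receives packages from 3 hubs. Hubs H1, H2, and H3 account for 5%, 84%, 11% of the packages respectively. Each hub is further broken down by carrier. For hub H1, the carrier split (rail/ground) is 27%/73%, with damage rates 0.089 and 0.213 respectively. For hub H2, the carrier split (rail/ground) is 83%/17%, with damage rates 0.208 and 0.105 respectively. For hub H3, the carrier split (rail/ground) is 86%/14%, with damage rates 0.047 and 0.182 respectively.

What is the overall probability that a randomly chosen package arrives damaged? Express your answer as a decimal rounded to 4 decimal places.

P(D) ≈ 0.1762

P(D|H1) = 0.27·0.089 + 0.73·0.213 = 0.02403 + 0.15549 = 0.17952
P(D|H2) = 0.83·0.208 + 0.17·0.105 = 0.17264 + 0.01785 = 0.19049
P(D|H3) = 0.86·0.047 + 0.14·0.182 = 0.04042 + 0.02548 = 0.0659
Then overall,
P(D) = 0.05·0.17952 + 0.84·0.19049 + 0.11·0.0659
      = 0.008976 + 0.1600116 + 0.007249 = 0.1762366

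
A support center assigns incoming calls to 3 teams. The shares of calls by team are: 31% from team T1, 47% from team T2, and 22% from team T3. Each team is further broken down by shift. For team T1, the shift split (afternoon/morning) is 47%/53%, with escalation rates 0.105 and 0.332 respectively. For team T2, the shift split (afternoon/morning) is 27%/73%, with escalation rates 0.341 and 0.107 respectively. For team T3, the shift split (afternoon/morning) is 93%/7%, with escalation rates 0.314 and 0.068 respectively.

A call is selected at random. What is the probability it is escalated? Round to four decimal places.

P(E|T1) = 0.47·0.105 + 0.53·0.332 = 0.04935 + 0.17596 = 0.22531
P(E|T2) = 0.27·0.341 + 0.73·0.107 = 0.09207 + 0.07811 = 0.17018
P(E|T3) = 0.93·0.314 + 0.07·0.068 = 0.29202 + 0.00476 = 0.29678
By total probability over the outer partition,
P(E) = 0.31·0.22531 + 0.47·0.17018 + 0.22·0.29678
      = 0.0698461 + 0.0799846 + 0.0652916 = 0.2151223

0.2151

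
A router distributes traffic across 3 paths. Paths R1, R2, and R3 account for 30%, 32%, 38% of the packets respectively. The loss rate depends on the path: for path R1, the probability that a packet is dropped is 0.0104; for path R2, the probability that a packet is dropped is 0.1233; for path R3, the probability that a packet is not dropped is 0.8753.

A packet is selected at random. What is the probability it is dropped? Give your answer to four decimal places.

P(L) ≈ 0.0900

P(L|R3) = 1 − 0.8753 = 0.1247.
P(L) = P(L|R1)·P(R1) + P(L|R2)·P(R2) + P(L|R3)·P(R3)
      = 0.0104·0.3 + 0.1233·0.32 + 0.1247·0.38
      = 0.00312 + 0.039456 + 0.047386 = 0.089962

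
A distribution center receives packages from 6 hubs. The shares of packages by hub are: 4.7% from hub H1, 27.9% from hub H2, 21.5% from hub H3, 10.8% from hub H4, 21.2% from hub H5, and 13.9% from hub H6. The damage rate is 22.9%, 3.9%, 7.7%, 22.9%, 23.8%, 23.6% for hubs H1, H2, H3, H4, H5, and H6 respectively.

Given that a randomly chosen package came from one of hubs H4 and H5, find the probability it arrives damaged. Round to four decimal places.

P(D|S) ≈ 0.2350

Let S = {H4, H5}.
P(S) = 0.108 + 0.212 = 0.32.
P(D ∩ S) = 0.229·0.108 + 0.238·0.212 = 0.024732 + 0.050456 = 0.075188.
P(D | S) = 0.075188 / 0.32 = 0.234963…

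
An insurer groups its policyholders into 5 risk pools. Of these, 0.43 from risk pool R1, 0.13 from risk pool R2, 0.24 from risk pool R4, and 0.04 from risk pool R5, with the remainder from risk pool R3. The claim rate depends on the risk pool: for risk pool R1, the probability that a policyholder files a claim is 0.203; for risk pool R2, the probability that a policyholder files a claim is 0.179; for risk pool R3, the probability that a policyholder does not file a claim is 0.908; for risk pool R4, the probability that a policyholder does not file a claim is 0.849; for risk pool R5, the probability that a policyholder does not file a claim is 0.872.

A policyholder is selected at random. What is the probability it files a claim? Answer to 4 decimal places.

P(C) ≈ 0.1666

P(R3) = 1 − (0.43 + 0.13 + 0.24 + 0.04) = 0.16.
P(C|R3) = 1 − 0.908 = 0.092.
P(C|R4) = 1 − 0.849 = 0.151.
P(C|R5) = 1 − 0.872 = 0.128.
P(C) = P(C|R1)·P(R1) + P(C|R2)·P(R2) + P(C|R3)·P(R3) + P(C|R4)·P(R4) + P(C|R5)·P(R5)
      = 0.203·0.43 + 0.179·0.13 + 0.092·0.16 + 0.151·0.24 + 0.128·0.04
      = 0.08729 + 0.02327 + 0.01472 + 0.03624 + 0.00512 = 0.16664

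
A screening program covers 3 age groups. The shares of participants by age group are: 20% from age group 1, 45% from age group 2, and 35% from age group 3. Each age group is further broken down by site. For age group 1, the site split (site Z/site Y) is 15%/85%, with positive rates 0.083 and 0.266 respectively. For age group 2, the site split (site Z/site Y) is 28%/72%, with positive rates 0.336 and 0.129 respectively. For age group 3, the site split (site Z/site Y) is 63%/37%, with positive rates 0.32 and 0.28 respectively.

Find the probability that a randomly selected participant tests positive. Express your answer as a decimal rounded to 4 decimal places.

P(T|1) = 0.15·0.083 + 0.85·0.266 = 0.01245 + 0.2261 = 0.23855
P(T|2) = 0.28·0.336 + 0.72·0.129 = 0.09408 + 0.09288 = 0.18696
P(T|3) = 0.63·0.32 + 0.37·0.28 = 0.2016 + 0.1036 = 0.3052
Then overall,
P(T) = 0.2·0.23855 + 0.45·0.18696 + 0.35·0.3052
      = 0.04771 + 0.084132 + 0.10682 = 0.238662

P(T) ≈ 0.2387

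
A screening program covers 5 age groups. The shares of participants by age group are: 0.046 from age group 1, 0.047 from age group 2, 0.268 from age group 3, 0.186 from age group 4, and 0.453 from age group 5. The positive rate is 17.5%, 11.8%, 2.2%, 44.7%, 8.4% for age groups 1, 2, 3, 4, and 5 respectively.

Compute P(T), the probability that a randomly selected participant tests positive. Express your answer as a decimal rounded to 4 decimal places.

P(T) = P(T|1)·P(1) + P(T|2)·P(2) + P(T|3)·P(3) + P(T|4)·P(4) + P(T|5)·P(5)
      = 0.175·0.046 + 0.118·0.047 + 0.022·0.268 + 0.447·0.186 + 0.084·0.453
      = 0.00805 + 0.005546 + 0.005896 + 0.083142 + 0.038052 = 0.140686

P(T) ≈ 0.1407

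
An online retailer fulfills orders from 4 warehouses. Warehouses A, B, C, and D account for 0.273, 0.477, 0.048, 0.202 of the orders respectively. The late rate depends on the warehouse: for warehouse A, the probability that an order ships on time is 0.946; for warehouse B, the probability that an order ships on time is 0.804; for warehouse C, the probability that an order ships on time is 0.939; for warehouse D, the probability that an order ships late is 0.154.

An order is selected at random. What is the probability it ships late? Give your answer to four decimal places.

P(L|A) = 1 − 0.946 = 0.054.
P(L|B) = 1 − 0.804 = 0.196.
P(L|C) = 1 − 0.939 = 0.061.
P(L) = P(L|A)·P(A) + P(L|B)·P(B) + P(L|C)·P(C) + P(L|D)·P(D)
      = 0.054·0.273 + 0.196·0.477 + 0.061·0.048 + 0.154·0.202
      = 0.014742 + 0.093492 + 0.002928 + 0.031108 = 0.14227

P(L) ≈ 0.1423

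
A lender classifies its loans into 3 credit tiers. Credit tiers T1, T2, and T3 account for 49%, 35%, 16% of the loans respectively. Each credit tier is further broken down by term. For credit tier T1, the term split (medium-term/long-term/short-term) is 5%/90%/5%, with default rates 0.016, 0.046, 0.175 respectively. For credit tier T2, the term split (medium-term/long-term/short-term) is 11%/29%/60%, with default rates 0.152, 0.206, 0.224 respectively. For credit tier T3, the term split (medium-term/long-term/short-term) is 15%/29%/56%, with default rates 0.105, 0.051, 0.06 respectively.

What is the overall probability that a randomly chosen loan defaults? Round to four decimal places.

0.1090

P(D|T1) = 0.05·0.016 + 0.9·0.046 + 0.05·0.175 = 0.0008 + 0.0414 + 0.00875 = 0.05095
P(D|T2) = 0.11·0.152 + 0.29·0.206 + 0.6·0.224 = 0.01672 + 0.05974 + 0.1344 = 0.21086
P(D|T3) = 0.15·0.105 + 0.29·0.051 + 0.56·0.06 = 0.01575 + 0.01479 + 0.0336 = 0.06414
Then overall,
P(D) = 0.49·0.05095 + 0.35·0.21086 + 0.16·0.06414
      = 0.0249655 + 0.073801 + 0.0102624 = 0.1090289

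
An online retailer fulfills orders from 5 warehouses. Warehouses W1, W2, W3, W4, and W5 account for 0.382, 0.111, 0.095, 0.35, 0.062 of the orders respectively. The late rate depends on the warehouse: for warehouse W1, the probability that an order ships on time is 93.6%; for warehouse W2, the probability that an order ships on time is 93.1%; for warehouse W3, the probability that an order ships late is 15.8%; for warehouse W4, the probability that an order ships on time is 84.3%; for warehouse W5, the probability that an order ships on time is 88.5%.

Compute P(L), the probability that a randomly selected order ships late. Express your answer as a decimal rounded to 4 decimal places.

P(L|W1) = 1 − 0.936 = 0.064.
P(L|W2) = 1 − 0.931 = 0.069.
P(L|W4) = 1 − 0.843 = 0.157.
P(L|W5) = 1 − 0.885 = 0.115.
P(L) = P(L|W1)·P(W1) + P(L|W2)·P(W2) + P(L|W3)·P(W3) + P(L|W4)·P(W4) + P(L|W5)·P(W5)
      = 0.064·0.382 + 0.069·0.111 + 0.158·0.095 + 0.157·0.35 + 0.115·0.062
      = 0.024448 + 0.007659 + 0.01501 + 0.05495 + 0.00713 = 0.109197

0.1092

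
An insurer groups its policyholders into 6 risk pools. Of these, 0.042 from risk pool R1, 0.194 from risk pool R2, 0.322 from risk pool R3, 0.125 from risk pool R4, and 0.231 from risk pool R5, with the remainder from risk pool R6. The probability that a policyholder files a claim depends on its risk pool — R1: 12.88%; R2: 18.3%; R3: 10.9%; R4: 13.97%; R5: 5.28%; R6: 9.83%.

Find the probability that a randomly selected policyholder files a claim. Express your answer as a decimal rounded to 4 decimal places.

P(C) ≈ 0.1141

P(R6) = 1 − (0.042 + 0.194 + 0.322 + 0.125 + 0.231) = 0.086.
P(C) = P(C|R1)·P(R1) + P(C|R2)·P(R2) + P(C|R3)·P(R3) + P(C|R4)·P(R4) + P(C|R5)·P(R5) + P(C|R6)·P(R6)
      = 0.1288·0.042 + 0.183·0.194 + 0.109·0.322 + 0.1397·0.125 + 0.0528·0.231 + 0.0983·0.086
      = 0.0054096 + 0.035502 + 0.035098 + 0.0174625 + 0.0121968 + 0.0084538 = 0.1141227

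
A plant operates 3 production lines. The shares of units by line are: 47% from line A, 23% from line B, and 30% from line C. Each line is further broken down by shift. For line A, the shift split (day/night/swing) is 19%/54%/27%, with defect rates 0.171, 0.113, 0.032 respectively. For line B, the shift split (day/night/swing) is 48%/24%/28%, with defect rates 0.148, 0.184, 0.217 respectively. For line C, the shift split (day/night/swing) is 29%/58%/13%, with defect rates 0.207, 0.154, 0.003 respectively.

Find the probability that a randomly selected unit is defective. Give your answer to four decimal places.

0.1334

P(D|A) = 0.19·0.171 + 0.54·0.113 + 0.27·0.032 = 0.03249 + 0.06102 + 0.00864 = 0.10215
P(D|B) = 0.48·0.148 + 0.24·0.184 + 0.28·0.217 = 0.07104 + 0.04416 + 0.06076 = 0.17596
P(D|C) = 0.29·0.207 + 0.58·0.154 + 0.13·0.003 = 0.06003 + 0.08932 + 0.00039 = 0.14974
By total probability over the outer partition,
P(D) = 0.47·0.10215 + 0.23·0.17596 + 0.3·0.14974
      = 0.0480105 + 0.0404708 + 0.044922 = 0.1334033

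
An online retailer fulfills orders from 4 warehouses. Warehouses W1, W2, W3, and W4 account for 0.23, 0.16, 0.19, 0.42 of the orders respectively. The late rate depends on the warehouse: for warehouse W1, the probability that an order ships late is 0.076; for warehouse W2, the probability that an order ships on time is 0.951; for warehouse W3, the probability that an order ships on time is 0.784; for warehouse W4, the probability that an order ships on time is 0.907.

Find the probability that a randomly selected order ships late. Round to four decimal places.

P(L|W2) = 1 − 0.951 = 0.049.
P(L|W3) = 1 − 0.784 = 0.216.
P(L|W4) = 1 − 0.907 = 0.093.
P(L) = P(L|W1)·P(W1) + P(L|W2)·P(W2) + P(L|W3)·P(W3) + P(L|W4)·P(W4)
      = 0.076·0.23 + 0.049·0.16 + 0.216·0.19 + 0.093·0.42
      = 0.01748 + 0.00784 + 0.04104 + 0.03906 = 0.10542

P(L) ≈ 0.1054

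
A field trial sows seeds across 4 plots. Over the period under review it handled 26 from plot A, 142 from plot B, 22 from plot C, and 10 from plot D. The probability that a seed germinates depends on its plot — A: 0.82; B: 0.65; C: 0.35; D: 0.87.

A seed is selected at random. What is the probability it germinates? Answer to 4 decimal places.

P(G) ≈ 0.6501

Total: 26 + 142 + 22 + 10 = 200.
P(A) = 26/200 = 0.13. P(B) = 142/200 = 0.71. P(C) = 22/200 = 0.11. P(D) = 10/200 = 0.05.
Summing over the partition,
P(G) = P(G|A)·P(A) + P(G|B)·P(B) + P(G|C)·P(C) + P(G|D)·P(D)
      = 0.82·0.13 + 0.65·0.71 + 0.35·0.11 + 0.87·0.05
      = 0.1066 + 0.4615 + 0.0385 + 0.0435 = 0.6501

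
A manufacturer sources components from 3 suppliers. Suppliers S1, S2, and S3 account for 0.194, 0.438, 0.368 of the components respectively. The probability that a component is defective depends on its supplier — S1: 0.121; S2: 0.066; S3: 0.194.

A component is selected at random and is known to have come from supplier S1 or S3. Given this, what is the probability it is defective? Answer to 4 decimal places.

Let S = {S1, S3}.
P(S) = 0.194 + 0.368 = 0.562.
P(D ∩ S) = 0.121·0.194 + 0.194·0.368 = 0.023474 + 0.071392 = 0.094866.
P(D | S) = 0.094866 / 0.562 = 0.168801…

0.1688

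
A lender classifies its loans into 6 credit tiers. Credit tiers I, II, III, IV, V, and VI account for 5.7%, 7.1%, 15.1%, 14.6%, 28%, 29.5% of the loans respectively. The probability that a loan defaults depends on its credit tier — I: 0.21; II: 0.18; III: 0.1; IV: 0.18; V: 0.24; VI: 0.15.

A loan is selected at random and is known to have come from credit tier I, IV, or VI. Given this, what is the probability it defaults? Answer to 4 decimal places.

P(D|S) ≈ 0.1657

Let S = {I, IV, VI}.
P(S) = 0.057 + 0.146 + 0.295 = 0.498.
P(D ∩ S) = 0.21·0.057 + 0.18·0.146 + 0.15·0.295 = 0.01197 + 0.02628 + 0.04425 = 0.0825.
P(D | S) = 0.0825 / 0.498 = 0.165663…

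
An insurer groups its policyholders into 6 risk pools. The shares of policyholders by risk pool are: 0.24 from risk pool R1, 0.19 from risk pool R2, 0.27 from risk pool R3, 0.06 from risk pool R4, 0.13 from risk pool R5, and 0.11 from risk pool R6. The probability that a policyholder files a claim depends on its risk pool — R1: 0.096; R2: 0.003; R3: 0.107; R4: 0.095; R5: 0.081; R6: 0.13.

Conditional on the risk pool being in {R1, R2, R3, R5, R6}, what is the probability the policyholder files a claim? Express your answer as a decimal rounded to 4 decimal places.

P(C|S) ≈ 0.0823

Let S = {R1, R2, R3, R5, R6}.
P(S) = 0.24 + 0.19 + 0.27 + 0.13 + 0.11 = 0.94.
P(C ∩ S) = 0.096·0.24 + 0.003·0.19 + 0.107·0.27 + 0.081·0.13 + 0.13·0.11 = 0.02304 + 0.00057 + 0.02889 + 0.01053 + 0.0143 = 0.07733.
P(C | S) = 0.07733 / 0.94 = 0.082266…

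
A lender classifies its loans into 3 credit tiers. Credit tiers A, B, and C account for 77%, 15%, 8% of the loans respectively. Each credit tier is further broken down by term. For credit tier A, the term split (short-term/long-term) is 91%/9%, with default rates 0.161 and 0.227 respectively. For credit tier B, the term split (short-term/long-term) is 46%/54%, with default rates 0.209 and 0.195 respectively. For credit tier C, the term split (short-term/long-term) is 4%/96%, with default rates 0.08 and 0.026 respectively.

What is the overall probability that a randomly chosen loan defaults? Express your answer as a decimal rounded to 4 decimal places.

P(D|A) = 0.91·0.161 + 0.09·0.227 = 0.14651 + 0.02043 = 0.16694
P(D|B) = 0.46·0.209 + 0.54·0.195 = 0.09614 + 0.1053 = 0.20144
P(D|C) = 0.04·0.08 + 0.96·0.026 = 0.0032 + 0.02496 = 0.02816
Then overall,
P(D) = 0.77·0.16694 + 0.15·0.20144 + 0.08·0.02816
      = 0.1285438 + 0.030216 + 0.0022528 = 0.1610126

0.1610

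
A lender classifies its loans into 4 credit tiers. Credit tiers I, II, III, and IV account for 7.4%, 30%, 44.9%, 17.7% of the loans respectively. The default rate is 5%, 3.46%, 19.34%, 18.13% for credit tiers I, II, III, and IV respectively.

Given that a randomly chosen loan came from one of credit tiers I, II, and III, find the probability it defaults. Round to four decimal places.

Let S = {I, II, III}.
P(S) = 0.074 + 0.3 + 0.449 = 0.823.
P(D ∩ S) = 0.05·0.074 + 0.0346·0.3 + 0.1934·0.449 = 0.0037 + 0.01038 + 0.0868366 = 0.1009166.
P(D | S) = 0.1009166 / 0.823 = 0.122620…

0.1226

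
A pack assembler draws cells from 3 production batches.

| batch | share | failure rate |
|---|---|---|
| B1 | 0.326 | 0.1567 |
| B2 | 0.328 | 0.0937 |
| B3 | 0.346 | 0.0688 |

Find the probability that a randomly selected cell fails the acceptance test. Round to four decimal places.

P(F) = P(F|B1)·P(B1) + P(F|B2)·P(B2) + P(F|B3)·P(B3)
      = 0.1567·0.326 + 0.0937·0.328 + 0.0688·0.346
      = 0.0510842 + 0.0307336 + 0.0238048 = 0.1056226

0.1056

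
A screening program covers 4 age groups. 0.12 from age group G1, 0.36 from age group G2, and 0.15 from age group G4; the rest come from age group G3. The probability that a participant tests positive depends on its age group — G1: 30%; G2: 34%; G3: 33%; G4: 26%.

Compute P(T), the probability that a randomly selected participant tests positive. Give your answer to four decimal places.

0.3195

P(G3) = 1 − (0.12 + 0.36 + 0.15) = 0.37.
P(T) = P(T|G1)·P(G1) + P(T|G2)·P(G2) + P(T|G3)·P(G3) + P(T|G4)·P(G4)
      = 0.3·0.12 + 0.34·0.36 + 0.33·0.37 + 0.26·0.15
      = 0.036 + 0.1224 + 0.1221 + 0.039 = 0.3195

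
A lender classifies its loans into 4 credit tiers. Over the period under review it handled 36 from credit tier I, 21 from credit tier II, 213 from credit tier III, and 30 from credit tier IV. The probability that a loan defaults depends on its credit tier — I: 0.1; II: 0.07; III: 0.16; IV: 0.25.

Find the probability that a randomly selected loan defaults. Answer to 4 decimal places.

Total: 36 + 21 + 213 + 30 = 300.
P(I) = 36/300 = 0.12. P(II) = 21/300 = 0.07. P(III) = 213/300 = 0.71. P(IV) = 30/300 = 0.1.
P(D) = P(D|I)·P(I) + P(D|II)·P(II) + P(D|III)·P(III) + P(D|IV)·P(IV)
      = 0.1·0.12 + 0.07·0.07 + 0.16·0.71 + 0.25·0.1
      = 0.012 + 0.0049 + 0.1136 + 0.025 = 0.1555

0.1555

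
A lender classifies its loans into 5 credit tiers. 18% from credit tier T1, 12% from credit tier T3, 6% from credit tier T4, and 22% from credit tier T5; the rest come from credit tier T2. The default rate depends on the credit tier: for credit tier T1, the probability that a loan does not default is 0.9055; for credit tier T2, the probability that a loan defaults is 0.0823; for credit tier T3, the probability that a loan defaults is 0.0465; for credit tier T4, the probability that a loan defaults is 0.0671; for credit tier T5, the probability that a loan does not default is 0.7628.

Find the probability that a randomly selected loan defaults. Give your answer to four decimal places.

P(D) ≈ 0.1134

P(T2) = 1 − (0.18 + 0.12 + 0.06 + 0.22) = 0.42.
P(D|T1) = 1 − 0.9055 = 0.0945.
P(D|T5) = 1 − 0.7628 = 0.2372.
P(D) = P(D|T1)·P(T1) + P(D|T2)·P(T2) + P(D|T3)·P(T3) + P(D|T4)·P(T4) + P(D|T5)·P(T5)
      = 0.0945·0.18 + 0.0823·0.42 + 0.0465·0.12 + 0.0671·0.06 + 0.2372·0.22
      = 0.01701 + 0.034566 + 0.00558 + 0.004026 + 0.052184 = 0.113366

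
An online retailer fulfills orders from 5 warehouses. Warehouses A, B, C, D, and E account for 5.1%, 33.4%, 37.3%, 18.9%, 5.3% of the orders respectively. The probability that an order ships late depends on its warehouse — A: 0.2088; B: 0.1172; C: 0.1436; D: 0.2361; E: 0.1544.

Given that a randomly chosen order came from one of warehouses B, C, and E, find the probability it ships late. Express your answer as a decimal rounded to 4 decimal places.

Let S = {B, C, E}.
P(S) = 0.334 + 0.373 + 0.053 = 0.76.
P(L ∩ S) = 0.1172·0.334 + 0.1436·0.373 + 0.1544·0.053 = 0.0391448 + 0.0535628 + 0.0081832 = 0.1008908.
P(L | S) = 0.1008908 / 0.76 = 0.132751…

P(L|S) ≈ 0.1328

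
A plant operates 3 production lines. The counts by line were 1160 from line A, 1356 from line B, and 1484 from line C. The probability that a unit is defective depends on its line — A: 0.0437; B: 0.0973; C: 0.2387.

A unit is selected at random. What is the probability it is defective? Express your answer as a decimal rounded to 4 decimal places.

Total: 1160 + 1356 + 1484 = 4000.
P(A) = 1160/4000 = 0.29. P(B) = 1356/4000 = 0.339. P(C) = 1484/4000 = 0.371.
P(D) = P(D|A)·P(A) + P(D|B)·P(B) + P(D|C)·P(C)
      = 0.0437·0.29 + 0.0973·0.339 + 0.2387·0.371
      = 0.012673 + 0.0329847 + 0.0885577 = 0.1342154

0.1342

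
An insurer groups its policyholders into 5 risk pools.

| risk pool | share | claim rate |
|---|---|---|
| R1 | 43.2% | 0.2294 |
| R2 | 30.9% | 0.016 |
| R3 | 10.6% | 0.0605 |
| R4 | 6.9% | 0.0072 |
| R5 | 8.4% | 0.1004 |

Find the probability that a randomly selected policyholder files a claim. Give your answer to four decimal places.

P(C) = P(C|R1)·P(R1) + P(C|R2)·P(R2) + P(C|R3)·P(R3) + P(C|R4)·P(R4) + P(C|R5)·P(R5)
      = 0.2294·0.432 + 0.016·0.309 + 0.0605·0.106 + 0.0072·0.069 + 0.1004·0.084
      = 0.0991008 + 0.004944 + 0.006413 + 0.0004968 + 0.0084336 = 0.1193882

P(C) ≈ 0.1194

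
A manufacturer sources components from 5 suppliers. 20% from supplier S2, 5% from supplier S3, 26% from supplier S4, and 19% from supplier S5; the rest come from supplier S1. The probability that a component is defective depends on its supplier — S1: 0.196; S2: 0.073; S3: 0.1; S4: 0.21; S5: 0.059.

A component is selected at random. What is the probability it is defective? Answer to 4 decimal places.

P(S1) = 1 − (0.2 + 0.05 + 0.26 + 0.19) = 0.3.
P(D) = P(D|S1)·P(S1) + P(D|S2)·P(S2) + P(D|S3)·P(S3) + P(D|S4)·P(S4) + P(D|S5)·P(S5)
      = 0.196·0.3 + 0.073·0.2 + 0.1·0.05 + 0.21·0.26 + 0.059·0.19
      = 0.0588 + 0.0146 + 0.005 + 0.0546 + 0.01121 = 0.14421

P(D) ≈ 0.1442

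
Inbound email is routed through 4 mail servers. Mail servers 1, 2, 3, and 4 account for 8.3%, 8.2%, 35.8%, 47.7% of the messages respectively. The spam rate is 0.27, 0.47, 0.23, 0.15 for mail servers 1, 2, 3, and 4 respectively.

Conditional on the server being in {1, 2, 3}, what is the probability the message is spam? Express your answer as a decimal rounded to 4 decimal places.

0.2740

Let J = {1, 2, 3}.
P(J) = 0.083 + 0.082 + 0.358 = 0.523.
P(S ∩ J) = 0.27·0.083 + 0.47·0.082 + 0.23·0.358 = 0.02241 + 0.03854 + 0.08234 = 0.14329.
P(S | J) = 0.14329 / 0.523 = 0.273977…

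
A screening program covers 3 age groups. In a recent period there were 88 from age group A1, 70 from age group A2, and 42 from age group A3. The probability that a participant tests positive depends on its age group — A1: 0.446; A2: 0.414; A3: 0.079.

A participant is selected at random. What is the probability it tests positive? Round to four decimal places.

P(T) ≈ 0.3577

Total: 88 + 70 + 42 = 200.
P(A1) = 88/200 = 0.44. P(A2) = 70/200 = 0.35. P(A3) = 42/200 = 0.21.
P(T) = P(T|A1)·P(A1) + P(T|A2)·P(A2) + P(T|A3)·P(A3)
      = 0.446·0.44 + 0.414·0.35 + 0.079·0.21
      = 0.19624 + 0.1449 + 0.01659 = 0.35773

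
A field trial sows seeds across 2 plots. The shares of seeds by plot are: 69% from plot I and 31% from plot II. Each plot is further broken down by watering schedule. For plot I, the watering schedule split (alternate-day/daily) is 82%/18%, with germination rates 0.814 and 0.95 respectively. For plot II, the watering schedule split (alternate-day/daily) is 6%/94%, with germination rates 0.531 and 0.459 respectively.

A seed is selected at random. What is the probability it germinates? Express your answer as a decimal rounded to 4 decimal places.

P(G) ≈ 0.7222

P(G|I) = 0.82·0.814 + 0.18·0.95 = 0.66748 + 0.171 = 0.83848
P(G|II) = 0.06·0.531 + 0.94·0.459 = 0.03186 + 0.43146 = 0.46332
Then overall,
P(G) = 0.69·0.83848 + 0.31·0.46332
      = 0.5785512 + 0.1436292 = 0.7221804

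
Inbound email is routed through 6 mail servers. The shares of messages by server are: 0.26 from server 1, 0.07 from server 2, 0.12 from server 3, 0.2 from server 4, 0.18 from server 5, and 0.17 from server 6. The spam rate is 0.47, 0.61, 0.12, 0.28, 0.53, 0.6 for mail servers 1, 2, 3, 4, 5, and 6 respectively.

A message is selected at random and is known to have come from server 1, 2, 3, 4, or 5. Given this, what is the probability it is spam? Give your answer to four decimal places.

Let J = {1, 2, 3, 4, 5}.
P(J) = 0.26 + 0.07 + 0.12 + 0.2 + 0.18 = 0.83.
P(S ∩ J) = 0.47·0.26 + 0.61·0.07 + 0.12·0.12 + 0.28·0.2 + 0.53·0.18 = 0.1222 + 0.0427 + 0.0144 + 0.056 + 0.0954 = 0.3307.
P(S | J) = 0.3307 / 0.83 = 0.398434…

P(S|J) ≈ 0.3984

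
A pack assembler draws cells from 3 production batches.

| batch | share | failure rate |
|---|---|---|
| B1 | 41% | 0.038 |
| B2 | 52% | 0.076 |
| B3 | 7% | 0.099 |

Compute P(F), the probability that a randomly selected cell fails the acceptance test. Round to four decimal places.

P(F) ≈ 0.0620

By the law of total probability,
P(F) = P(F|B1)·P(B1) + P(F|B2)·P(B2) + P(F|B3)·P(B3)
      = 0.038·0.41 + 0.076·0.52 + 0.099·0.07
      = 0.01558 + 0.03952 + 0.00693 = 0.06203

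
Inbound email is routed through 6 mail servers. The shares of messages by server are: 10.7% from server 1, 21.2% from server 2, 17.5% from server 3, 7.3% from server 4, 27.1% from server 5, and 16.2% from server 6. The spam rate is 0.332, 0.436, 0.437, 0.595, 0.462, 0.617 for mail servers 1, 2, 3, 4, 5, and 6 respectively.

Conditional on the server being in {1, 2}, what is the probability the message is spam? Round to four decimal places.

P(S|J) ≈ 0.4011

Let J = {1, 2}.
P(J) = 0.107 + 0.212 = 0.319.
P(S ∩ J) = 0.332·0.107 + 0.436·0.212 = 0.035524 + 0.092432 = 0.127956.
P(S | J) = 0.127956 / 0.319 = 0.401116…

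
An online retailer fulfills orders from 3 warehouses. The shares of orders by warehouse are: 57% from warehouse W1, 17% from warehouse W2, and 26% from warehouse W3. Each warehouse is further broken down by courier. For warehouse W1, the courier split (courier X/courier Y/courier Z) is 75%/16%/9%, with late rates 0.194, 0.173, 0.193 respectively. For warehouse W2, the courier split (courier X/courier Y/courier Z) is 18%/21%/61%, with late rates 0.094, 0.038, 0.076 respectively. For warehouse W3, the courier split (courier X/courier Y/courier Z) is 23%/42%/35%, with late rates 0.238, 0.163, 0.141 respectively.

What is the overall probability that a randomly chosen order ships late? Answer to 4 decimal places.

0.1656

P(L|W1) = 0.75·0.194 + 0.16·0.173 + 0.09·0.193 = 0.1455 + 0.02768 + 0.01737 = 0.19055
P(L|W2) = 0.18·0.094 + 0.21·0.038 + 0.61·0.076 = 0.01692 + 0.00798 + 0.04636 = 0.07126
P(L|W3) = 0.23·0.238 + 0.42·0.163 + 0.35·0.141 = 0.05474 + 0.06846 + 0.04935 = 0.17255
Then overall,
P(L) = 0.57·0.19055 + 0.17·0.07126 + 0.26·0.17255
      = 0.1086135 + 0.0121142 + 0.044863 = 0.1655907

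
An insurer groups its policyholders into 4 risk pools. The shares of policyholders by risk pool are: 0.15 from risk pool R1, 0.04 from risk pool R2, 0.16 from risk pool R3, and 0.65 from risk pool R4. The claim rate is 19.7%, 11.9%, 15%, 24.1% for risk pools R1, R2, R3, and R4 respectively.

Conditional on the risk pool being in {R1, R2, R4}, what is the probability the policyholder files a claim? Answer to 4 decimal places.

0.2273

Let S = {R1, R2, R4}.
P(S) = 0.15 + 0.04 + 0.65 = 0.84.
P(C ∩ S) = 0.197·0.15 + 0.119·0.04 + 0.241·0.65 = 0.02955 + 0.00476 + 0.15665 = 0.19096.
P(C | S) = 0.19096 / 0.84 = 0.227333…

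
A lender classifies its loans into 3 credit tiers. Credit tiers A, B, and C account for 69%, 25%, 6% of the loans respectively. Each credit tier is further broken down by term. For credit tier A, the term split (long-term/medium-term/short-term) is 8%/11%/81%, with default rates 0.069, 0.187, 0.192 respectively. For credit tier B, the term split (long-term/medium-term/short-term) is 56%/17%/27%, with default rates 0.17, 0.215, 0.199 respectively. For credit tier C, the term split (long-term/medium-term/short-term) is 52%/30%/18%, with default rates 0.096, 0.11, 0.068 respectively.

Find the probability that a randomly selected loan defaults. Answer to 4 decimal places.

P(D|A) = 0.08·0.069 + 0.11·0.187 + 0.81·0.192 = 0.00552 + 0.02057 + 0.15552 = 0.18161
P(D|B) = 0.56·0.17 + 0.17·0.215 + 0.27·0.199 = 0.0952 + 0.03655 + 0.05373 = 0.18548
P(D|C) = 0.52·0.096 + 0.3·0.11 + 0.18·0.068 = 0.04992 + 0.033 + 0.01224 = 0.09516
Then overall,
P(D) = 0.69·0.18161 + 0.25·0.18548 + 0.06·0.09516
      = 0.1253109 + 0.04637 + 0.0057096 = 0.1773905

P(D) ≈ 0.1774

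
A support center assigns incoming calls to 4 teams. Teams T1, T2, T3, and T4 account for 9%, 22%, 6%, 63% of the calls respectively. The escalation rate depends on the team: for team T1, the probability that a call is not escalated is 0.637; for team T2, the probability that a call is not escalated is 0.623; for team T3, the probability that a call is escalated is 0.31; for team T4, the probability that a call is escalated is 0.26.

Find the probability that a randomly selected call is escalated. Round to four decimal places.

P(E|T1) = 1 − 0.637 = 0.363.
P(E|T2) = 1 − 0.623 = 0.377.
P(E) = P(E|T1)·P(T1) + P(E|T2)·P(T2) + P(E|T3)·P(T3) + P(E|T4)·P(T4)
      = 0.363·0.09 + 0.377·0.22 + 0.31·0.06 + 0.26·0.63
      = 0.03267 + 0.08294 + 0.0186 + 0.1638 = 0.29801

P(E) ≈ 0.2980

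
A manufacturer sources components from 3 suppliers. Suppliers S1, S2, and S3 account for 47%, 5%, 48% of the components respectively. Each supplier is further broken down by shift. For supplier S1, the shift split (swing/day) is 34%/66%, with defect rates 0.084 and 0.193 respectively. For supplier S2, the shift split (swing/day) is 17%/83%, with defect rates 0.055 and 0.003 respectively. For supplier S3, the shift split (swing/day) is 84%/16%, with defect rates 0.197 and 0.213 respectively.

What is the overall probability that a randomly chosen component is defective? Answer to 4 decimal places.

P(D) ≈ 0.1697

P(D|S1) = 0.34·0.084 + 0.66·0.193 = 0.02856 + 0.12738 = 0.15594
P(D|S2) = 0.17·0.055 + 0.83·0.003 = 0.00935 + 0.00249 = 0.01184
P(D|S3) = 0.84·0.197 + 0.16·0.213 = 0.16548 + 0.03408 = 0.19956
Then overall,
P(D) = 0.47·0.15594 + 0.05·0.01184 + 0.48·0.19956
      = 0.0732918 + 0.000592 + 0.0957888 = 0.1696726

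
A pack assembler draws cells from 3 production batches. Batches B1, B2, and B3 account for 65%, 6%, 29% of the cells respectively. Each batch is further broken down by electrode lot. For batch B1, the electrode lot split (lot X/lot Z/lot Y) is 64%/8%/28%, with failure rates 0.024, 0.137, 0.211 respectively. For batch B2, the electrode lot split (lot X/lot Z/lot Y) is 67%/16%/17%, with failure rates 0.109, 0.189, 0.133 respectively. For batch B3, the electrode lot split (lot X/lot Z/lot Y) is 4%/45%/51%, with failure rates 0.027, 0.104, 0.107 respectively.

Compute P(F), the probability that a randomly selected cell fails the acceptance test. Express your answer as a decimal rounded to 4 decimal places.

P(F) ≈ 0.0928

P(F|B1) = 0.64·0.024 + 0.08·0.137 + 0.28·0.211 = 0.01536 + 0.01096 + 0.05908 = 0.0854
P(F|B2) = 0.67·0.109 + 0.16·0.189 + 0.17·0.133 = 0.07303 + 0.03024 + 0.02261 = 0.12588
P(F|B3) = 0.04·0.027 + 0.45·0.104 + 0.51·0.107 = 0.00108 + 0.0468 + 0.05457 = 0.10245
By total probability over the outer partition,
P(F) = 0.65·0.0854 + 0.06·0.12588 + 0.29·0.10245
      = 0.05551 + 0.0075528 + 0.0297105 = 0.0927733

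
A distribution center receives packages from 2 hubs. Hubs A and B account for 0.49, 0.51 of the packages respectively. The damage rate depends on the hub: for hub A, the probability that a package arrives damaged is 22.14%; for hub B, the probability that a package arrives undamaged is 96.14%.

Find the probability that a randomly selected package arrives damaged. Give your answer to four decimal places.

P(D) ≈ 0.1282

P(D|B) = 1 − 0.9614 = 0.0386.
By the law of total probability,
P(D) = P(D|A)·P(A) + P(D|B)·P(B)
      = 0.2214·0.49 + 0.0386·0.51
      = 0.108486 + 0.019686 = 0.128172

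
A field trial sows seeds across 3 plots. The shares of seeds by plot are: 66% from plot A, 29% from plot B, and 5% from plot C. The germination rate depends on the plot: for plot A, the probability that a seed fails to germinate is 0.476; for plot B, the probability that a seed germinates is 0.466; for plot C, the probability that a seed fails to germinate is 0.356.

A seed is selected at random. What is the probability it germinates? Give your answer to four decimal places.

0.5132

P(G|A) = 1 − 0.476 = 0.524.
P(G|C) = 1 − 0.356 = 0.644.
P(G) = P(G|A)·P(A) + P(G|B)·P(B) + P(G|C)·P(C)
      = 0.524·0.66 + 0.466·0.29 + 0.644·0.05
      = 0.34584 + 0.13514 + 0.0322 = 0.51318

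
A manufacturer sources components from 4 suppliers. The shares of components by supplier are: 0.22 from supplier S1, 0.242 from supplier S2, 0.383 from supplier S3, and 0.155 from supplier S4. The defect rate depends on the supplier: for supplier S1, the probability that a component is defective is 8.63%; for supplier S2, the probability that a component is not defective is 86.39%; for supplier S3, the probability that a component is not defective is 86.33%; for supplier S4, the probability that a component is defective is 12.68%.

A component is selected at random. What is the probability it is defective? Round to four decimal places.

P(D|S2) = 1 − 0.8639 = 0.1361.
P(D|S3) = 1 − 0.8633 = 0.1367.
Using total probability over the partition,
P(D) = P(D|S1)·P(S1) + P(D|S2)·P(S2) + P(D|S3)·P(S3) + P(D|S4)·P(S4)
      = 0.0863·0.22 + 0.1361·0.242 + 0.1367·0.383 + 0.1268·0.155
      = 0.018986 + 0.0329362 + 0.0523561 + 0.019654 = 0.1239323

0.1239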